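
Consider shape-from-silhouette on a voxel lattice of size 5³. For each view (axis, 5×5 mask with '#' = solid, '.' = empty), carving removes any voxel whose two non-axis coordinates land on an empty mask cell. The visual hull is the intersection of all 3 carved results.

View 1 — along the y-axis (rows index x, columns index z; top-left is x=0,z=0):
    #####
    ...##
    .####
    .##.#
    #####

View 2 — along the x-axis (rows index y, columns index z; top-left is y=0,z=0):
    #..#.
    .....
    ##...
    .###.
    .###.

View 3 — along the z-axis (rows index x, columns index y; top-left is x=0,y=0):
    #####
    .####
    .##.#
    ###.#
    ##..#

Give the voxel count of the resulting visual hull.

full grid |V| = 125
step 1: project along y, AND mask (19/25) → |grid| = 95
step 2: project along x, AND mask (10/25) → |grid| = 36
step 3: project along z, AND mask (19/25) → |grid| = 24

remaining voxels: 24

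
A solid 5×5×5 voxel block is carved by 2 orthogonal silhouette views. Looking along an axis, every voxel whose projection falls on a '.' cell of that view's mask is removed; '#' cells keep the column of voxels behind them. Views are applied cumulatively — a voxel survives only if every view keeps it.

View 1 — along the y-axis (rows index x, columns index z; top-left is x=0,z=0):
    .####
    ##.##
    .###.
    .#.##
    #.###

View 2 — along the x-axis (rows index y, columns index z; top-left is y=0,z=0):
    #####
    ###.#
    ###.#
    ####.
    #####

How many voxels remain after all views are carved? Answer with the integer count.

remaining voxels: 76

start: 5×5×5 = 125 voxels
after view 1 [y-axis, 18 of 25 cells solid] → remaining = 90
after view 2 [x-axis, 22 of 25 cells solid] → remaining = 76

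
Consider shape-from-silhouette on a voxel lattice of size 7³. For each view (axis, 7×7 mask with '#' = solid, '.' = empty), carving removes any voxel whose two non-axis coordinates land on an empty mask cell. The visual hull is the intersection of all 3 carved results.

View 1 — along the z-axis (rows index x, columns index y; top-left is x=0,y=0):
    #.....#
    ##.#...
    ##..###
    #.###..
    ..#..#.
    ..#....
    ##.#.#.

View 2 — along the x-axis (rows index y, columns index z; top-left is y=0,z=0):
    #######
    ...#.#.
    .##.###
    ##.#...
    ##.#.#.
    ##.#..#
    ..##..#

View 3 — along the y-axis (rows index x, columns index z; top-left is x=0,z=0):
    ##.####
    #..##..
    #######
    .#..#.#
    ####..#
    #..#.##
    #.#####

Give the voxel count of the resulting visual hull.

64 voxels

before carving: 343 voxels (7×7×7)
after view 1 [z-axis, 21 of 49 cells solid] → remaining = 147
after view 2 [x-axis, 28 of 49 cells solid] → remaining = 91
after view 3 [y-axis, 34 of 49 cells solid] → remaining = 64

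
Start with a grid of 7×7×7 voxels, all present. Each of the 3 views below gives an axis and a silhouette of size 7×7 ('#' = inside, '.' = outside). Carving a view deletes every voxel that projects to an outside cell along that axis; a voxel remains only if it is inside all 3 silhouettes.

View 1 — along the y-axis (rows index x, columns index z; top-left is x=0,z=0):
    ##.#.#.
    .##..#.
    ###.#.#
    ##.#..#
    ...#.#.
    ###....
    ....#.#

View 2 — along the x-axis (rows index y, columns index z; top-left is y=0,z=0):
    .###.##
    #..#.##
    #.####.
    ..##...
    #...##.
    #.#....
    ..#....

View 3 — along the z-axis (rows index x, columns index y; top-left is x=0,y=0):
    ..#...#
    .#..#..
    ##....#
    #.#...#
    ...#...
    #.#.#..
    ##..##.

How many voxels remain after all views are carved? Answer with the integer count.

|visual hull| = 25

initial block: 7^3 = 343
carve view 1 (along y, XZ-mask fill 23/49): 161 voxels remain
carve view 2 (along x, YZ-mask fill 22/49): 70 voxels remain
carve view 3 (along z, XY-mask fill 18/49): 25 voxels remain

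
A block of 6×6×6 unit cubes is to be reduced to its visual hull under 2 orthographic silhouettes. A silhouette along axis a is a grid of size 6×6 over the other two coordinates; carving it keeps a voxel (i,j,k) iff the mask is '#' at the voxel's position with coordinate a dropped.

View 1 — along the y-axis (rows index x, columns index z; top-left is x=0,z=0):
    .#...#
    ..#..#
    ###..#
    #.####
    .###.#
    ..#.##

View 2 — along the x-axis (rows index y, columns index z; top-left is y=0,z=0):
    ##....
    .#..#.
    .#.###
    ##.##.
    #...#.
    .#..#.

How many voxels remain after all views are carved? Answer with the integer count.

|visual hull| = 41

full grid |V| = 216
after view 1 [y-axis, 20 of 36 cells solid] → remaining = 120
after view 2 [x-axis, 16 of 36 cells solid] → remaining = 41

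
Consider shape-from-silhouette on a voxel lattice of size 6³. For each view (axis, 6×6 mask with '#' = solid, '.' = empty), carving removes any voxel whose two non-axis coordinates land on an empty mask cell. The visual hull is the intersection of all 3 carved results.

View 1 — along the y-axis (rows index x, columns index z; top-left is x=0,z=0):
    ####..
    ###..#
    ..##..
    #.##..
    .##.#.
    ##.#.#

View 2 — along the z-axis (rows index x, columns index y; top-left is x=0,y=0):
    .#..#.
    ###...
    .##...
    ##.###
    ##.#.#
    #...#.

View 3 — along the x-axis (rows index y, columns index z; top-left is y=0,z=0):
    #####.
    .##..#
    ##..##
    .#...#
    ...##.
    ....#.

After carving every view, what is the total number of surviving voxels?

before carving: 216 voxels (6×6×6)
  1. axis=1 (XZ plane), |mask|=20  ⇒  voxels=120
  2. axis=2 (XY plane), |mask|=18  ⇒  voxels=59
  3. axis=0 (YZ plane), |mask|=17  ⇒  voxels=29

29 voxels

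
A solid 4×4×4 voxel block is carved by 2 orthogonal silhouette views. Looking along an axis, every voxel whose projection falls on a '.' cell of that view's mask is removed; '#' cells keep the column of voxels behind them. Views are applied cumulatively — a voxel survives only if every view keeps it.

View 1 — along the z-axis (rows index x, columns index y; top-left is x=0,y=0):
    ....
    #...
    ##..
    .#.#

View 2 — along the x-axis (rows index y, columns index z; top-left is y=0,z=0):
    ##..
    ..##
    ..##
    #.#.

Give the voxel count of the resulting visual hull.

10 voxels

before carving: 64 voxels (4×4×4)
carve view 1 (along z, XY-mask fill 5/16): 20 voxels remain
carve view 2 (along x, YZ-mask fill 8/16): 10 voxels remain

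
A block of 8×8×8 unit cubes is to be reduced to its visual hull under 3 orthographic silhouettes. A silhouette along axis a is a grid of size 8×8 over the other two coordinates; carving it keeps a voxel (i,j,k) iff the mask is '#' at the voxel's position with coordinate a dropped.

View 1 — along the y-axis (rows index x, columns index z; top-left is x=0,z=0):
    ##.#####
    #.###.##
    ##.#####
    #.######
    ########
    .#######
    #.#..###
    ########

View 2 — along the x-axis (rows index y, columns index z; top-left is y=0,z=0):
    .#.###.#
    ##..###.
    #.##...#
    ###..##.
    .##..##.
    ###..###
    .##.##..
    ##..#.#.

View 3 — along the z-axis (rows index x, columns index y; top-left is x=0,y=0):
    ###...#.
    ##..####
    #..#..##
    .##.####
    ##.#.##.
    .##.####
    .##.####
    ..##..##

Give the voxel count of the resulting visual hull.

before carving: 512 voxels (8×8×8)
after view 1 [y-axis, 55 of 64 cells solid] → remaining = 440
after view 2 [x-axis, 37 of 64 cells solid] → remaining = 248
after view 3 [z-axis, 41 of 64 cells solid] → remaining = 154

remaining voxels: 154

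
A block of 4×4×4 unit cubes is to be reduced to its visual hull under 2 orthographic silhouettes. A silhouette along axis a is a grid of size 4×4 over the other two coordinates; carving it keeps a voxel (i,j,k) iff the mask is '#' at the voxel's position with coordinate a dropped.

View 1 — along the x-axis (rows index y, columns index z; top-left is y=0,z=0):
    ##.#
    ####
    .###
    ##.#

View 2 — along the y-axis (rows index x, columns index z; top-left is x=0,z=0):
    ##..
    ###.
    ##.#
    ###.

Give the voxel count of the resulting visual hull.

start: 4×4×4 = 64 voxels
V1 x: intersect with YZ mask (13 set) -- 52 left
V2 y: intersect with XZ mask (11 set) -- 36 left

remaining voxels: 36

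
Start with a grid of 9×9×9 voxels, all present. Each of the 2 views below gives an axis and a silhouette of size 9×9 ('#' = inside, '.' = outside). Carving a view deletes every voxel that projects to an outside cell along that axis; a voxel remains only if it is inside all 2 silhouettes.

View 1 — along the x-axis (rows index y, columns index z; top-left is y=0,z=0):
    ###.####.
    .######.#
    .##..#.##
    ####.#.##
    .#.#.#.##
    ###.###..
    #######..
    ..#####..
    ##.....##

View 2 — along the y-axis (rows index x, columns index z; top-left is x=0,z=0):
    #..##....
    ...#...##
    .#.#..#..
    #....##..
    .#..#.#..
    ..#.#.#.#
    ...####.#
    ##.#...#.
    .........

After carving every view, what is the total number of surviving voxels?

voxel count = 157

start: 9×9×9 = 729 voxels
after view 1 [x-axis, 53 of 81 cells solid] → remaining = 477
after view 2 [y-axis, 28 of 81 cells solid] → remaining = 157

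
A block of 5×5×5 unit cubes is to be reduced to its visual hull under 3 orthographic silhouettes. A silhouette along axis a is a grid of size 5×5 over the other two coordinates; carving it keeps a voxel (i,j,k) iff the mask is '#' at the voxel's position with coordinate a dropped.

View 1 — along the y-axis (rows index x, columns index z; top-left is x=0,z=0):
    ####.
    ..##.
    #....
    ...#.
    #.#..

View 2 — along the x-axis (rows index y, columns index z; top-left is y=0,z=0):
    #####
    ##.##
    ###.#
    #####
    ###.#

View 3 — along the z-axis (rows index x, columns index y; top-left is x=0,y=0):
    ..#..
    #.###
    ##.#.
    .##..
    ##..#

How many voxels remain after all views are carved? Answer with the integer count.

initial block: 5^3 = 125
  1. axis=1 (XZ plane), |mask|=10  ⇒  voxels=50
  2. axis=0 (YZ plane), |mask|=22  ⇒  voxels=41
  3. axis=2 (XY plane), |mask|=13  ⇒  voxels=18

|visual hull| = 18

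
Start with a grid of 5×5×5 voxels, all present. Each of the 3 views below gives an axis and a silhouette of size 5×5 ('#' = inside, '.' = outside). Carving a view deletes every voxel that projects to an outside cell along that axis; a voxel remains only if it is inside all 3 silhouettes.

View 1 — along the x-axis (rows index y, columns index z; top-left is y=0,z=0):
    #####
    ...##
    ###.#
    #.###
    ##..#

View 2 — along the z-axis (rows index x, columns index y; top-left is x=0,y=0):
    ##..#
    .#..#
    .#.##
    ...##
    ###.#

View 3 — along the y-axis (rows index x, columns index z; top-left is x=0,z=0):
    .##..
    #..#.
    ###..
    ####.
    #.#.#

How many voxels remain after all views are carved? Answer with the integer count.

full grid |V| = 125
carve view 1 (along x, YZ-mask fill 18/25): 90 voxels remain
carve view 2 (along z, XY-mask fill 14/25): 45 voxels remain
carve view 3 (along y, XZ-mask fill 14/25): 23 voxels remain

23 voxels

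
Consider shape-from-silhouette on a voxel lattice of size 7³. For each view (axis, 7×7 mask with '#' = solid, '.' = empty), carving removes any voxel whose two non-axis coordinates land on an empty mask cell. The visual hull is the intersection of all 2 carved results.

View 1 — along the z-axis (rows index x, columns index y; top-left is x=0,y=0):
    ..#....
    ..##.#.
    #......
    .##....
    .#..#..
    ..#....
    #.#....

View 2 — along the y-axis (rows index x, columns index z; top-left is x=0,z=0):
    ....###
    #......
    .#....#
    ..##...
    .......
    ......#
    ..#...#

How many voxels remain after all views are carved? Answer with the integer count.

voxel count = 17

full grid |V| = 343
V1 z: intersect with XY mask (12 set) -- 84 left
V2 y: intersect with XZ mask (11 set) -- 17 left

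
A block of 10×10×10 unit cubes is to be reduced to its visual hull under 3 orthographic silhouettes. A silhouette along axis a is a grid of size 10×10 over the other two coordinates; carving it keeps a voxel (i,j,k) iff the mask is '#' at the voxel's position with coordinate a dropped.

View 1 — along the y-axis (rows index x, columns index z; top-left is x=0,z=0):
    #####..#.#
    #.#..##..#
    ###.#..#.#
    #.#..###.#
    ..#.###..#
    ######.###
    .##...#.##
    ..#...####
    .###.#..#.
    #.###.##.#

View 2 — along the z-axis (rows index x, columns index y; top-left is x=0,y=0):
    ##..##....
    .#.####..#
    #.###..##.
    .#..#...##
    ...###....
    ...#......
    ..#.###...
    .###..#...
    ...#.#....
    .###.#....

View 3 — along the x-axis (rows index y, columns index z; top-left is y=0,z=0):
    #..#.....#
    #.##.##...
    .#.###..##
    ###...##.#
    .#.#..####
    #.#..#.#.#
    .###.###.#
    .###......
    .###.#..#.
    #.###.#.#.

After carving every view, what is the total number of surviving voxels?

start: 10×10×10 = 1000 voxels
after view 1 [y-axis, 60 of 100 cells solid] → remaining = 600
after view 2 [z-axis, 38 of 100 cells solid] → remaining = 220
after view 3 [x-axis, 52 of 100 cells solid] → remaining = 122

remaining voxels: 122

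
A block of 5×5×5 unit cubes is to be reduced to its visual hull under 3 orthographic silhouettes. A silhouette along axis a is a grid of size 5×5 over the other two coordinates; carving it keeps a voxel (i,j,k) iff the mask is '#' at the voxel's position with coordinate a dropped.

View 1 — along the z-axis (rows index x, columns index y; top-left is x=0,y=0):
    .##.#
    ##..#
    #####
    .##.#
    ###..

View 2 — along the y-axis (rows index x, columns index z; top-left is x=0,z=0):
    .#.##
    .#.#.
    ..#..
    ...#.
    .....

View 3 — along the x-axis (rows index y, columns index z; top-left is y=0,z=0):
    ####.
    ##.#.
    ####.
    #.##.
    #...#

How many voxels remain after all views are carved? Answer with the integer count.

14 voxels

before carving: 125 voxels (5×5×5)
carve view 1 (along z, XY-mask fill 17/25): 85 voxels remain
carve view 2 (along y, XZ-mask fill 7/25): 23 voxels remain
carve view 3 (along x, YZ-mask fill 16/25): 14 voxels remain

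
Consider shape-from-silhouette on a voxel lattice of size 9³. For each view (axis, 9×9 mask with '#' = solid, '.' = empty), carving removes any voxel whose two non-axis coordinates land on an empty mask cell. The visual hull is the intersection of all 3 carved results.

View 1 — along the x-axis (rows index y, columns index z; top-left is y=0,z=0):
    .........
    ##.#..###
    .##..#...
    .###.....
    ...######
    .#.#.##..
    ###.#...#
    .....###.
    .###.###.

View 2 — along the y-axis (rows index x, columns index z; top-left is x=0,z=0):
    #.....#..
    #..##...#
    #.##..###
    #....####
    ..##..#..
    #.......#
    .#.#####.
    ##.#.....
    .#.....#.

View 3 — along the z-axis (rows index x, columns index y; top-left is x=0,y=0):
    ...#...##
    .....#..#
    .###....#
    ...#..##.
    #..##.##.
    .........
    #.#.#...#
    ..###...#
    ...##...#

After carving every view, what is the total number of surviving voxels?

initial block: 9^3 = 729
V1 x: intersect with YZ mask (36 set) -- 324 left
V2 y: intersect with XZ mask (33 set) -- 130 left
V3 z: intersect with XY mask (28 set) -- 49 left

49 voxels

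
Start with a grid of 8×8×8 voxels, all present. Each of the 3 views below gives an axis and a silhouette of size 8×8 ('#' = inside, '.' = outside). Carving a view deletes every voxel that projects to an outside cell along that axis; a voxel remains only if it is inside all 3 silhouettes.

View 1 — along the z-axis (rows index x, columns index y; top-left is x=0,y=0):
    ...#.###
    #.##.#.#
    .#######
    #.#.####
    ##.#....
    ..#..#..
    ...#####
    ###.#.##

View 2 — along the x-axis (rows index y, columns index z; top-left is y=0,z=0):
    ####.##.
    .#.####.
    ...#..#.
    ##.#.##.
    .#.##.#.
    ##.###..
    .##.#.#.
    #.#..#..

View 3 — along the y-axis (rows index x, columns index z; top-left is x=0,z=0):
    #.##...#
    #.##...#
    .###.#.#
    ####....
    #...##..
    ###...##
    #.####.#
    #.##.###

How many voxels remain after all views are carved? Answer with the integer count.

remaining voxels: 87

full grid |V| = 512
[1] z-view keeps 38 columns → grid now 304
[2] x-view keeps 34 columns → grid now 158
[3] y-view keeps 37 columns → grid now 87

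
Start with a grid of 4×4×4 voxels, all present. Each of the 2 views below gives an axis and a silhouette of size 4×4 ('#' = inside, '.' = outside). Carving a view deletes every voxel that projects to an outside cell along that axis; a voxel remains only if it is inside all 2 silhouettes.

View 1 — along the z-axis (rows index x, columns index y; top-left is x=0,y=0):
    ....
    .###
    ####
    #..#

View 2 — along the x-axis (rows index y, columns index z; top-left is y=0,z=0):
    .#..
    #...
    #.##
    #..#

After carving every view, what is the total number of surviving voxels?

before carving: 64 voxels (4×4×4)
step 1: project along z, AND mask (9/16) → |grid| = 36
step 2: project along x, AND mask (7/16) → |grid| = 16

voxel count = 16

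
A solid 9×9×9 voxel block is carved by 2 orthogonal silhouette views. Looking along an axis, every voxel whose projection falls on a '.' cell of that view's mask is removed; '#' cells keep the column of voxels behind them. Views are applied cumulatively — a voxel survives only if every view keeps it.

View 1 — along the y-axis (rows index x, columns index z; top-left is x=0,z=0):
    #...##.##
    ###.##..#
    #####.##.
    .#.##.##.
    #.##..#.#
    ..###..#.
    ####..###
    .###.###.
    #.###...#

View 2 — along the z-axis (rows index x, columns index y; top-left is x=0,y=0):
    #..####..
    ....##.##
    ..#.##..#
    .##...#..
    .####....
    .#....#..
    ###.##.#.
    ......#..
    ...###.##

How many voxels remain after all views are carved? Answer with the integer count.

|visual hull| = 193

initial block: 9^3 = 729
  1. axis=1 (XZ plane), |mask|=50  ⇒  voxels=450
  2. axis=2 (XY plane), |mask|=34  ⇒  voxels=193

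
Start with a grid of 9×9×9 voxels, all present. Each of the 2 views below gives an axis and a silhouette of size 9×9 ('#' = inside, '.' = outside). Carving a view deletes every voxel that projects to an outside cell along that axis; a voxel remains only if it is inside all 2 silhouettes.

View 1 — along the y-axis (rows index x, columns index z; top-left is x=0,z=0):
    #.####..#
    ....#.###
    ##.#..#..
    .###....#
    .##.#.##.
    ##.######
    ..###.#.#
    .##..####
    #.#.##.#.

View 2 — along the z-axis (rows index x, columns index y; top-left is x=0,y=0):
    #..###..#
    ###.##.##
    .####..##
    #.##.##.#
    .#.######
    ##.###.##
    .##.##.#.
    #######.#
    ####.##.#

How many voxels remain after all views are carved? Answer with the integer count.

|visual hull| = 305

before carving: 729 voxels (9×9×9)
[1] y-view keeps 47 columns → grid now 423
[2] z-view keeps 58 columns → grid now 305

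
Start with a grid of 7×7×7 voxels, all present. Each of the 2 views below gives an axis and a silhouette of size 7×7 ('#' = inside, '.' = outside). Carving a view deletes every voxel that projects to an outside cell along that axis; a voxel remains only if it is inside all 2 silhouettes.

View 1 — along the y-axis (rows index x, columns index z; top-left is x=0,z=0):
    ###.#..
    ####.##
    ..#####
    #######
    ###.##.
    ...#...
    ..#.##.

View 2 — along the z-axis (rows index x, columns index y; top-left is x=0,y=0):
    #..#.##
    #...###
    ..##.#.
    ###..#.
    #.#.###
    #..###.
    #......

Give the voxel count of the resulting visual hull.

voxel count = 115

before carving: 343 voxels (7×7×7)
  1. axis=1 (XZ plane), |mask|=31  ⇒  voxels=217
  2. axis=2 (XY plane), |mask|=25  ⇒  voxels=115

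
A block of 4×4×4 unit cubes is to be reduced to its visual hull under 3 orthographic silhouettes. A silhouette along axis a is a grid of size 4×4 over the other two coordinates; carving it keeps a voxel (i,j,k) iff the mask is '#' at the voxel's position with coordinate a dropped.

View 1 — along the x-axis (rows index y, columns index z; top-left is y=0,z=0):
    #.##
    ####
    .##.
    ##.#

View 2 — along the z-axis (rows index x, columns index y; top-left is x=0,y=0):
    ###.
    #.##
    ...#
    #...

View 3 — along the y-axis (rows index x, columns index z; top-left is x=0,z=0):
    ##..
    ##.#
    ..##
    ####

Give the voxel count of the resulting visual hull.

|visual hull| = 14

initial block: 4^3 = 64
V1 x: intersect with YZ mask (12 set) -- 48 left
V2 z: intersect with XY mask (8 set) -- 23 left
V3 y: intersect with XZ mask (11 set) -- 14 left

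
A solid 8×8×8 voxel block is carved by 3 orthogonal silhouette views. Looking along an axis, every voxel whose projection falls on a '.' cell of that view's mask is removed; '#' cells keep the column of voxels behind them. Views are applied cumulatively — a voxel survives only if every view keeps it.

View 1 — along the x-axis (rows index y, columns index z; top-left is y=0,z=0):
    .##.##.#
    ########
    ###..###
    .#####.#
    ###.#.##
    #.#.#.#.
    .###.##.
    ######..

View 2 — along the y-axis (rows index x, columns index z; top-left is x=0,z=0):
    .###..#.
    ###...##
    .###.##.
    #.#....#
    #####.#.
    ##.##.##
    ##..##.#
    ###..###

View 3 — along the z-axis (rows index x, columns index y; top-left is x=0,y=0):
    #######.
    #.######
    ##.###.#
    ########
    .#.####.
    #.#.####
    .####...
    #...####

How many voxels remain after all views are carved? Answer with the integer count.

before carving: 512 voxels (8×8×8)
V1 x: intersect with YZ mask (46 set) -- 368 left
V2 y: intersect with XZ mask (40 set) -- 234 left
V3 z: intersect with XY mask (48 set) -- 167 left

167 voxels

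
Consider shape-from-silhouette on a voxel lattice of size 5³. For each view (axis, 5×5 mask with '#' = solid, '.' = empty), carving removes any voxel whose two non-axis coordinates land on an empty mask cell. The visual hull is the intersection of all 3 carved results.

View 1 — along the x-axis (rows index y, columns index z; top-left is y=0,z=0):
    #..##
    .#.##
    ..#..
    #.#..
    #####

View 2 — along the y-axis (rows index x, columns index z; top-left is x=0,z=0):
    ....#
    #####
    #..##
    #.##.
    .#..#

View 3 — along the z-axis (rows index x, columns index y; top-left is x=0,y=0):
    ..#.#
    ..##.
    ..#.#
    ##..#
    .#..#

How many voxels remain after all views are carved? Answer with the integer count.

remaining voxels: 17

before carving: 125 voxels (5×5×5)
  1. axis=0 (YZ plane), |mask|=14  ⇒  voxels=70
  2. axis=1 (XZ plane), |mask|=14  ⇒  voxels=40
  3. axis=2 (XY plane), |mask|=11  ⇒  voxels=17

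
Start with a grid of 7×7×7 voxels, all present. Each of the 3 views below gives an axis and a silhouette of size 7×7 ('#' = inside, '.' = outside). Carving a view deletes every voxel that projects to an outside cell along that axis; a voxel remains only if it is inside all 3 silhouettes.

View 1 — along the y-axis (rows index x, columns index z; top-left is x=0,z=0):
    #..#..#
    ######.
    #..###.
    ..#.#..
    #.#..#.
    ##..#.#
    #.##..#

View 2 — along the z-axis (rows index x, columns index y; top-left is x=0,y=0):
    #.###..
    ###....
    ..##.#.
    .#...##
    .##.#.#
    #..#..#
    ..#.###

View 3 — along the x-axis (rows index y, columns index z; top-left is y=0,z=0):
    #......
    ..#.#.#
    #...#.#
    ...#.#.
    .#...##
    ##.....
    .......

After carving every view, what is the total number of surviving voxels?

remaining voxels: 25

start: 7×7×7 = 343 voxels
after view 1 [y-axis, 26 of 49 cells solid] → remaining = 182
after view 2 [z-axis, 24 of 49 cells solid] → remaining = 88
after view 3 [x-axis, 14 of 49 cells solid] → remaining = 25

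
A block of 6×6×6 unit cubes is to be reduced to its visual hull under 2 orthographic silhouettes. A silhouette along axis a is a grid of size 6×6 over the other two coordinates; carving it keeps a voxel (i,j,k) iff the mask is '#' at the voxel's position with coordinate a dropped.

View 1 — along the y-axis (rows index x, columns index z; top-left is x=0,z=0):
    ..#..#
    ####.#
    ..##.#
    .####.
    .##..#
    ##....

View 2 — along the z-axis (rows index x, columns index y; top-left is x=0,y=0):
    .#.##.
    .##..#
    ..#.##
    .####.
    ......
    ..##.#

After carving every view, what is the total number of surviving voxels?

52 voxels

initial block: 6^3 = 216
carve view 1 (along y, XZ-mask fill 19/36): 114 voxels remain
carve view 2 (along z, XY-mask fill 16/36): 52 voxels remain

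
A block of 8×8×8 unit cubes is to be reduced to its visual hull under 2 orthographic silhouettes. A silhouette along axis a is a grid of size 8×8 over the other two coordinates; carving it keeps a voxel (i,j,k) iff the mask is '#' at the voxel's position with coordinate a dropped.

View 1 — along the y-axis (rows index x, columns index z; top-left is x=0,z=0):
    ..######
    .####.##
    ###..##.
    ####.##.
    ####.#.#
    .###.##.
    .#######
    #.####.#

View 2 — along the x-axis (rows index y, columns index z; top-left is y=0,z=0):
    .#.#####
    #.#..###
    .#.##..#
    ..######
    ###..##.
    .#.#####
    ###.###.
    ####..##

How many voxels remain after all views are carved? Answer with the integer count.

remaining voxels: 261

before carving: 512 voxels (8×8×8)
  1. axis=1 (XZ plane), |mask|=47  ⇒  voxels=376
  2. axis=0 (YZ plane), |mask|=44  ⇒  voxels=261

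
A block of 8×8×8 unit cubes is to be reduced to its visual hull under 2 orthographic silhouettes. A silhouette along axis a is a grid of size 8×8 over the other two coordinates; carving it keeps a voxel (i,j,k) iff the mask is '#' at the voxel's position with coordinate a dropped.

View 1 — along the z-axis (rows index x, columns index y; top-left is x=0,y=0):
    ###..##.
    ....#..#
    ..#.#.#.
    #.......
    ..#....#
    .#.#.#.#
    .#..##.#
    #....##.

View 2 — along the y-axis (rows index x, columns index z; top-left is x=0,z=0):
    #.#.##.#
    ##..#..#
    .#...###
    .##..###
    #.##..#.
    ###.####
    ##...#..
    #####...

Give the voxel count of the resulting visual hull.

full grid |V| = 512
  1. axis=2 (XY plane), |mask|=24  ⇒  voxels=192
  2. axis=1 (XZ plane), |mask|=37  ⇒  voxels=113

|visual hull| = 113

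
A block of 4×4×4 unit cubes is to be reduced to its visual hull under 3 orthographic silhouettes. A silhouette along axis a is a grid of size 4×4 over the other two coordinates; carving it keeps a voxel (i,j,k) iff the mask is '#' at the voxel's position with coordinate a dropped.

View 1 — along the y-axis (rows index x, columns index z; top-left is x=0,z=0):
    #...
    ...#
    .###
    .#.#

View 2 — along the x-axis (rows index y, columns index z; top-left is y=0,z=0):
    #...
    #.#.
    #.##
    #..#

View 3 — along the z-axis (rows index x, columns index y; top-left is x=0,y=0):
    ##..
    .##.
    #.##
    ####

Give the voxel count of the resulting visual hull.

full grid |V| = 64
[1] y-view keeps 7 columns → grid now 28
[2] x-view keeps 8 columns → grid now 12
[3] z-view keeps 11 columns → grid now 8

8 voxels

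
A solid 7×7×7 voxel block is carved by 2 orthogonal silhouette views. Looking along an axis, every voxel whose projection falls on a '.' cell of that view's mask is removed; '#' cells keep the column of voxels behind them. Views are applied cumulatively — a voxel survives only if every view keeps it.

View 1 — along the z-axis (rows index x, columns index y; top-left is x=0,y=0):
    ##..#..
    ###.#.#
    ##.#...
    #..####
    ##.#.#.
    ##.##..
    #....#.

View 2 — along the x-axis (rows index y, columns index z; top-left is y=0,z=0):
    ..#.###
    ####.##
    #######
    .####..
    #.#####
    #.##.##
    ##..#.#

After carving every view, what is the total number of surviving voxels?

initial block: 7^3 = 343
V1 z: intersect with XY mask (26 set) -- 182 left
V2 x: intersect with YZ mask (36 set) -- 128 left

|visual hull| = 128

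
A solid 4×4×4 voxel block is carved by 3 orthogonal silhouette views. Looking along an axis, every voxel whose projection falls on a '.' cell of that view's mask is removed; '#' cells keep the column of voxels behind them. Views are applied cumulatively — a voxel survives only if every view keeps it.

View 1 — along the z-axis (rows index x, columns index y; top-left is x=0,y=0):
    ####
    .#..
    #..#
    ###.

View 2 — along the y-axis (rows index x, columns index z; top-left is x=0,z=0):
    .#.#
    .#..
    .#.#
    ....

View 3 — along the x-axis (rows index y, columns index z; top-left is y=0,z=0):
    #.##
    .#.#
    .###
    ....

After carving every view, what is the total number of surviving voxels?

start: 4×4×4 = 64 voxels
[1] z-view keeps 10 columns → grid now 40
[2] y-view keeps 5 columns → grid now 13
[3] x-view keeps 8 columns → grid now 7

|visual hull| = 7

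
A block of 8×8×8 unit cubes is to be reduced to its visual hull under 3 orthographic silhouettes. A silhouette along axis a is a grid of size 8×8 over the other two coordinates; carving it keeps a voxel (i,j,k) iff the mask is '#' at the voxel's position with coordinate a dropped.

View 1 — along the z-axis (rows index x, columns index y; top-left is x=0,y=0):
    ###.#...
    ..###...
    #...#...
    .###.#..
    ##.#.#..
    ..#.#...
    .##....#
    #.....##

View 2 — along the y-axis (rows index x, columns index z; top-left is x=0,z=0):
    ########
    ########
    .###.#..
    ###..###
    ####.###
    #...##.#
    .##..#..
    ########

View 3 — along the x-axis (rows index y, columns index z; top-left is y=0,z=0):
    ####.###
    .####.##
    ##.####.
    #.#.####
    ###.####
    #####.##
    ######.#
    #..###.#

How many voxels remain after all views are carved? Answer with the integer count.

start: 8×8×8 = 512 voxels
step 1: project along z, AND mask (25/64) → |grid| = 200
step 2: project along y, AND mask (48/64) → |grid| = 157
step 3: project along x, AND mask (51/64) → |grid| = 124

|visual hull| = 124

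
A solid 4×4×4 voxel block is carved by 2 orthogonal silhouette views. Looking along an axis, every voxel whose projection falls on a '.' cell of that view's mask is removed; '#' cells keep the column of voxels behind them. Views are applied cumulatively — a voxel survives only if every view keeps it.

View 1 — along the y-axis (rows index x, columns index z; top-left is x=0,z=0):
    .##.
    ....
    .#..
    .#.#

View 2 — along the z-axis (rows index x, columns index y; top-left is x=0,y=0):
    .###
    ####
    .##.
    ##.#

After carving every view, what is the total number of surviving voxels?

initial block: 4^3 = 64
carve view 1 (along y, XZ-mask fill 5/16): 20 voxels remain
carve view 2 (along z, XY-mask fill 12/16): 14 voxels remain

|visual hull| = 14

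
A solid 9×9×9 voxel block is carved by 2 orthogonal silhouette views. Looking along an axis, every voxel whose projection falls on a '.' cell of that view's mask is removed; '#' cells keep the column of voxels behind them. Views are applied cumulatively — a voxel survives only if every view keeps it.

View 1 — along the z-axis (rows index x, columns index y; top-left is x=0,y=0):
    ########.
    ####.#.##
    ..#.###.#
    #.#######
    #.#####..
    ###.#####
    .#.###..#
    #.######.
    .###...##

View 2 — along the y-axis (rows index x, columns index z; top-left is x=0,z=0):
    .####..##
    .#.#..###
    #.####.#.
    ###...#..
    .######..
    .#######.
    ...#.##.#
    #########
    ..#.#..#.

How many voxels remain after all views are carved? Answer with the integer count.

|visual hull| = 335

full grid |V| = 729
carve view 1 (along z, XY-mask fill 59/81): 531 voxels remain
carve view 2 (along y, XZ-mask fill 50/81): 335 voxels remain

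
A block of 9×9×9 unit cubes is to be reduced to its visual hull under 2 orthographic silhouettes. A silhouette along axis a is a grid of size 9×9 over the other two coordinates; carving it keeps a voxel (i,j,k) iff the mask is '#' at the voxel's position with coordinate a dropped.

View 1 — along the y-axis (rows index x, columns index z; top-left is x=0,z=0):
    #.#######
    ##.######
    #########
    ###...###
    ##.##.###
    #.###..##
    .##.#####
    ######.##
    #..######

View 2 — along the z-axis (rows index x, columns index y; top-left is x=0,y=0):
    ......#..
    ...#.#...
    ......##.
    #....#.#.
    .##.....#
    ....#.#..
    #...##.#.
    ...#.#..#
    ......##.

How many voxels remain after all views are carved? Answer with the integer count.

remaining voxels: 159

before carving: 729 voxels (9×9×9)
carve view 1 (along y, XZ-mask fill 66/81): 594 voxels remain
carve view 2 (along z, XY-mask fill 22/81): 159 voxels remain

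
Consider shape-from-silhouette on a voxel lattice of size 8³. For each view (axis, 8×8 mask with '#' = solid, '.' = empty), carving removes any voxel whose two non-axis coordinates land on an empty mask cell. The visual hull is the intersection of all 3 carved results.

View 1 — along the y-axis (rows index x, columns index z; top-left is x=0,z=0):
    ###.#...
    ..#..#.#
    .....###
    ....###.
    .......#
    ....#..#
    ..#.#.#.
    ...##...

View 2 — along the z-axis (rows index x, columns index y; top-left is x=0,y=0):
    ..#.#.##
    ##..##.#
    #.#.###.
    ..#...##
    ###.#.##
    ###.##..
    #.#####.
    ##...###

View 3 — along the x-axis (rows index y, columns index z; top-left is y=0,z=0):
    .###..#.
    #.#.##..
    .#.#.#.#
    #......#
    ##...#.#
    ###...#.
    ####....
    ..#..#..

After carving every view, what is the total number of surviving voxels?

voxel count = 36

initial block: 8^3 = 512
step 1: project along y, AND mask (21/64) → |grid| = 168
step 2: project along z, AND mask (39/64) → |grid| = 99
step 3: project along x, AND mask (28/64) → |grid| = 36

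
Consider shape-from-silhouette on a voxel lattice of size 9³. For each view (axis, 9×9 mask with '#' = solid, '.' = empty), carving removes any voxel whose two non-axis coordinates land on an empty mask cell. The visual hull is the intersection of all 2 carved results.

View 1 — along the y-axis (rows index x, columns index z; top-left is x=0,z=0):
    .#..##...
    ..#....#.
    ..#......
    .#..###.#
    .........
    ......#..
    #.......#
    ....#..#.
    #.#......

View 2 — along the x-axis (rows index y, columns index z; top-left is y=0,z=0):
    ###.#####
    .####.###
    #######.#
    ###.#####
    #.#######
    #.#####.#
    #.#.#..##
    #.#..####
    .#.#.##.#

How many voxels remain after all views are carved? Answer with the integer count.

|visual hull| = 129

initial block: 9^3 = 729
after view 1 [y-axis, 18 of 81 cells solid] → remaining = 162
after view 2 [x-axis, 62 of 81 cells solid] → remaining = 129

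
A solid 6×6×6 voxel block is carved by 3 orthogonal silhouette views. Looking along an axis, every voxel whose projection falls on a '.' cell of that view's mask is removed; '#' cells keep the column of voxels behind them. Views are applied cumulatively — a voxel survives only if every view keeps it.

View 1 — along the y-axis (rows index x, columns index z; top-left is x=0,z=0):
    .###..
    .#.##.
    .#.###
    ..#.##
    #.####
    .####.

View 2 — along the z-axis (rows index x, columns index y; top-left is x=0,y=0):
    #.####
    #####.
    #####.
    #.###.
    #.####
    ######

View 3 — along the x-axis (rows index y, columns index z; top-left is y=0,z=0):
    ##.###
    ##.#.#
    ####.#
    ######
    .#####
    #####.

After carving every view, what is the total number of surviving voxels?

full grid |V| = 216
step 1: project along y, AND mask (22/36) → |grid| = 132
step 2: project along z, AND mask (30/36) → |grid| = 111
step 3: project along x, AND mask (30/36) → |grid| = 96

96 voxels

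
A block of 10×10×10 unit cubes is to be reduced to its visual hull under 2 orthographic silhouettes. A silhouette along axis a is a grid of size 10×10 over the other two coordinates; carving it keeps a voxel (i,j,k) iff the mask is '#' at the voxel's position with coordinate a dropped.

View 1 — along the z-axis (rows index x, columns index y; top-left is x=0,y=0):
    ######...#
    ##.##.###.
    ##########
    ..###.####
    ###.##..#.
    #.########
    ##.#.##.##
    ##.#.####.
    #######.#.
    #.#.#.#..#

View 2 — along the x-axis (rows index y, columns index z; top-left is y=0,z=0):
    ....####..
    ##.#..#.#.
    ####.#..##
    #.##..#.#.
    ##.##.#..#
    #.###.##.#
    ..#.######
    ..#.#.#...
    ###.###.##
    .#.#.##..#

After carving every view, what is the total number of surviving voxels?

full grid |V| = 1000
V1 z: intersect with XY mask (73 set) -- 730 left
V2 x: intersect with YZ mask (57 set) -- 422 left

voxel count = 422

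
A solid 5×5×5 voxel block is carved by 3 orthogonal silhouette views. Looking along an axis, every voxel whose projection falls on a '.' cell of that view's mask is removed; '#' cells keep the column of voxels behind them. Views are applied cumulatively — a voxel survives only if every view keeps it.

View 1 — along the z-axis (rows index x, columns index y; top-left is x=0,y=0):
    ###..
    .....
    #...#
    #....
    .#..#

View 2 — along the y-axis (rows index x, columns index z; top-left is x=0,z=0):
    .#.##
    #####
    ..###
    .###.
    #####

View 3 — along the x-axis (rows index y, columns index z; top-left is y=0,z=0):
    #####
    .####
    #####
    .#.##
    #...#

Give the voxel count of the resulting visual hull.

full grid |V| = 125
  1. axis=2 (XY plane), |mask|=8  ⇒  voxels=40
  2. axis=1 (XZ plane), |mask|=19  ⇒  voxels=28
  3. axis=0 (YZ plane), |mask|=19  ⇒  voxels=22

|visual hull| = 22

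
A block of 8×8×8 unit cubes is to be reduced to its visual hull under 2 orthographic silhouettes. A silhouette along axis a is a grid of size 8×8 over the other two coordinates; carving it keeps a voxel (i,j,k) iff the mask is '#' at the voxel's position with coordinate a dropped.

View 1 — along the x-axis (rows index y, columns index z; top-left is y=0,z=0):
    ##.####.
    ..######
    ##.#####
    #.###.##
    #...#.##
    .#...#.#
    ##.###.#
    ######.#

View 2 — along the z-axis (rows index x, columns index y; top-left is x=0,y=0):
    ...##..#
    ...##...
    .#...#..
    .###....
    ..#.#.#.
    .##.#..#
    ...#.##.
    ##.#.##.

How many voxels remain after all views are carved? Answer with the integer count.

remaining voxels: 138

full grid |V| = 512
after view 1 [x-axis, 45 of 64 cells solid] → remaining = 360
after view 2 [z-axis, 25 of 64 cells solid] → remaining = 138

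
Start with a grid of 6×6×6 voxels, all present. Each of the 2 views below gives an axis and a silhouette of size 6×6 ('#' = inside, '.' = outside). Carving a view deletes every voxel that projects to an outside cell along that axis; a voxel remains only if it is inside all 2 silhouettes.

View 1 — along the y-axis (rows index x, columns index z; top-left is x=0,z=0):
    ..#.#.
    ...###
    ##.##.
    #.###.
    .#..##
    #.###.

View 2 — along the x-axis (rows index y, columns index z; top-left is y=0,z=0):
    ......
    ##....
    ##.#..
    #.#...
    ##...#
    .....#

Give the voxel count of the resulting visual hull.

29 voxels

before carving: 216 voxels (6×6×6)
carve view 1 (along y, XZ-mask fill 20/36): 120 voxels remain
carve view 2 (along x, YZ-mask fill 11/36): 29 voxels remain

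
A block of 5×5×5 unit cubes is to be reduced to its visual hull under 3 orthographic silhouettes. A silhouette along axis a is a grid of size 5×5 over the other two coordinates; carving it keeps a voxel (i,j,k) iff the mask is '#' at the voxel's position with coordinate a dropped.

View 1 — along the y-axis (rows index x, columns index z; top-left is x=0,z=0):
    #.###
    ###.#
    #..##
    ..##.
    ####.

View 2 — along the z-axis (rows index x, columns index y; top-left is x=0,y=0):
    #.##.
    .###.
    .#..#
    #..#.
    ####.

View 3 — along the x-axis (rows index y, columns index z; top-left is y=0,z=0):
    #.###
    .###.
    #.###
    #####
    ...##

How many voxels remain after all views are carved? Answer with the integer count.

remaining voxels: 41

full grid |V| = 125
carve view 1 (along y, XZ-mask fill 17/25): 85 voxels remain
carve view 2 (along z, XY-mask fill 14/25): 50 voxels remain
carve view 3 (along x, YZ-mask fill 18/25): 41 voxels remain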